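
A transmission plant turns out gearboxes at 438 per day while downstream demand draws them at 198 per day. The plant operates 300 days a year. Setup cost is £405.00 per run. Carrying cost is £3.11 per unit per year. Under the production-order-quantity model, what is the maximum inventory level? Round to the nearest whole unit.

Annual demand D = 198 × 300 = 59,400.
Production build-up factor (1 − d/p) = 1 − 198/438 = 0.5479.
Q* = √(2DS / (H(1 − d/p))) = √(2 × 59,400 × 405 / (3.11 × 0.5479)).
= √(48,114,000 / 1.7041) ≈ 5313.577.
Maximum inventory = Q*(1 − d/p) = 5313.577 × 0.5479 ≈ 2911.549.

I_max ≈ 2,912 gearboxes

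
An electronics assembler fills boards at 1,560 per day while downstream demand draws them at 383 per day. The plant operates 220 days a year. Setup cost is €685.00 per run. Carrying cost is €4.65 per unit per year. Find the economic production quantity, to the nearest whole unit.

Q* ≈ 5,736 boards

Annual demand D = 383 × 220 = 84,260.
Production build-up factor (1 − d/p) = 1 − 383/1,560 = 0.7545.
Q* = √(2DS / (H(1 − d/p))) = √(2 × 84,260 × 685 / (4.65 × 0.7545)).
= √(115,436,200 / 3.5084) ≈ 5736.125.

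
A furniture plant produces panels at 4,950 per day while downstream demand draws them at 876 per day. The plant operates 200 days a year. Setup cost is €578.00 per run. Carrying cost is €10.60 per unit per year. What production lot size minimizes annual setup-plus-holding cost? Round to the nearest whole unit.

Q* ≈ 4,818 panels

Annual demand D = 876 × 200 = 175,200.
Production build-up factor (1 − d/p) = 1 − 876/4,950 = 0.8230.
Q* = √(2DS / (H(1 − d/p))) = √(2 × 175,200 × 578 / (10.6 × 0.8230)).
= √(202,531,200 / 8.7241) ≈ 4818.203.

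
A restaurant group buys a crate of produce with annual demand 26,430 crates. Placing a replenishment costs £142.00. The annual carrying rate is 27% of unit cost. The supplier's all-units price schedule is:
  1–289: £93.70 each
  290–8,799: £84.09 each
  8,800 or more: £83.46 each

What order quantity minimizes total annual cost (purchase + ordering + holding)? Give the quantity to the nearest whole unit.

Q* ≈ 575 crates

Holding cost per unit per year at price C is H = 0.27·C.
Evaluate total cost at each tier's feasible EOQ or, if the EOQ is below the tier, at the tier's minimum quantity.
Tier 1 (£93.70): EOQ = 544.7 exceeds tier's upper bound 289, so this tier is dominated.
EOQ at £84.09 = 575.0 (feasible in tier 2): TC = 26,430×£84.09 + (26,430/575.0)×142 + (575.0/2)×0.27×£84.09 = £2,235,553.25.
EOQ at £83.46 = 577.1 < 8800, so use break Q=8800: TC = 26,430×£83.46 + (26,430/8800.0)×142 + (8800.0/2)×0.27×£83.46 = £2,305,424.76.
Lowest total cost is £2,235,553.25 at Q = 575.0.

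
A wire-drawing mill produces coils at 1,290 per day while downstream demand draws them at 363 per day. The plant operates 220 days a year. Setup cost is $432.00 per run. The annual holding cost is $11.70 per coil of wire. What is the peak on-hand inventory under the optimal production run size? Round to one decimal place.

I_max ≈ 2,058.6 coils

Annual demand D = 363 × 220 = 79,860.
Production build-up factor (1 − d/p) = 1 − 363/1,290 = 0.7186.
Q* = √(2DS / (H(1 − d/p))) = √(2 × 79,860 × 432 / (11.7 × 0.7186)).
= √(68,999,040 / 8.4077) ≈ 2864.729.
Maximum inventory = Q*(1 − d/p) = 2864.729 × 0.7186 ≈ 2058.608.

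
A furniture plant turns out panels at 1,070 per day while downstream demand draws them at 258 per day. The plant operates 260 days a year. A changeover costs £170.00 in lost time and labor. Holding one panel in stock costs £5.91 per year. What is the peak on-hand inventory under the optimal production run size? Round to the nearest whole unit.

I_max ≈ 1,711 panels

Annual demand D = 258 × 260 = 67,080.
Production build-up factor (1 − d/p) = 1 − 258/1,070 = 0.7589.
Q* = √(2DS / (H(1 − d/p))) = √(2 × 67,080 × 170 / (5.91 × 0.7589)).
= √(22,807,200 / 4.485) ≈ 2255.050.
Maximum inventory = Q*(1 − d/p) = 2255.050 × 0.7589 ≈ 1711.309.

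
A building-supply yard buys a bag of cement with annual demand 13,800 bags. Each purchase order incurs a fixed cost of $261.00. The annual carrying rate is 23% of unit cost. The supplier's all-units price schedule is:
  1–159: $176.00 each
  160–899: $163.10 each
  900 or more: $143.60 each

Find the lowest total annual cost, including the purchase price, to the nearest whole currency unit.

TC* ≈ $2,000,545

Holding cost per unit per year at price C is H = 0.23·C.
For each price level, check whether its EOQ is feasible; otherwise the best quantity at that price is the breakpoint.
Tier 1 ($176.00): EOQ = 421.8 exceeds tier's upper bound 159, so this tier is dominated.
EOQ at $163.10 = 438.2 (feasible in tier 2): TC = 13,800×$163.10 + (13,800/438.2)×261 + (438.2/2)×0.23×$163.10 = $2,267,218.63.
EOQ at $143.60 = 467.0 < 900, so use break Q=900: TC = 13,800×$143.60 + (13,800/900.0)×261 + (900.0/2)×0.23×$143.60 = $2,000,544.60.
Lowest total cost among the candidates is at Q = 900.0.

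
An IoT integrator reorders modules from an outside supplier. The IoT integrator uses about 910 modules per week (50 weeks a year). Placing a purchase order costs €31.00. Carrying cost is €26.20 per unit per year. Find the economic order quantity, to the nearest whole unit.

Q* ≈ 328 modules

Annual demand D = 910 × 50 = 45,500.
EOQ = √(2DS / H) = √(2 × 45,500 × 31 / 26.2).
= √(2,821,000 / 26.2) = √107,671.7557 ≈ 328.134.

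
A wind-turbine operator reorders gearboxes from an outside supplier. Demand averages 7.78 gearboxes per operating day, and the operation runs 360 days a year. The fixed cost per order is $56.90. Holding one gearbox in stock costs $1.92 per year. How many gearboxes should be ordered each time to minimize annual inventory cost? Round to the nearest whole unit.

Annual demand D = 7.78 × 360 = 2,800.8.
EOQ = √(2DS / H) = √(2 × 2,800.8 × 56.9 / 1.92).
= √(318,731.04 / 1.92) = √166,005.75 ≈ 407.438.

Q* ≈ 407 gearboxes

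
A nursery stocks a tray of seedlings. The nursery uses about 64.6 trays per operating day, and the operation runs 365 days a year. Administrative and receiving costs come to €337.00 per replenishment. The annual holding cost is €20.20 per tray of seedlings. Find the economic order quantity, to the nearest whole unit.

Q* ≈ 887 trays

Annual demand D = 64.6 × 365 = 23,579.
EOQ = √(2DS / H) = √(2 × 23,579 × 337 / 20.2).
= √(15,892,246 / 20.2) = √786,744.8515 ≈ 886.986.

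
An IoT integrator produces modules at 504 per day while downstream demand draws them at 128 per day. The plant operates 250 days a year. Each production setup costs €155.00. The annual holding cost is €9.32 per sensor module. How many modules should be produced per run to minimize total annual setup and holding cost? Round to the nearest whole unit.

Annual demand D = 128 × 250 = 32,000.
Production build-up factor (1 − d/p) = 1 − 128/504 = 0.7460.
Q* = √(2DS / (H(1 − d/p))) = √(2 × 32,000 × 155 / (9.32 × 0.7460)).
= √(9,920,000 / 6.953) ≈ 1194.453.

Q* ≈ 1,194 modules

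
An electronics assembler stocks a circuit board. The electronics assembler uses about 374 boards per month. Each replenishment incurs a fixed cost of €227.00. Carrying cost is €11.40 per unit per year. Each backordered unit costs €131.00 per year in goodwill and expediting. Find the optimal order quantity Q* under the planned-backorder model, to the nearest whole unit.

Q* ≈ 441 boards

Annual demand D = 374 × 12 = 4,488.
With planned backorders, Q* = √(2DS/H) · √((H+B)/B).
√(2DS/H) = √(2 × 4,488 × 227 / 11.4) = 422.768.
√((H+B)/B) = √((11.4+131)/131) = 1.0426.
Q* ≈ 440.779.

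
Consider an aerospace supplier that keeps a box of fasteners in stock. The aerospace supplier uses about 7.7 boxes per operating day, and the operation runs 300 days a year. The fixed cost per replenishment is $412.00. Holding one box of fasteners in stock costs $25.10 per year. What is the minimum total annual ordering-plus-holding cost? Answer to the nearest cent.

Annual demand D = 7.7 × 300 = 2,310.
The optimal lot size = √(2DS/H) = √(2 × 2,310 × 412 / 25.1) ≈ 275.38.
At Q*, ordering cost (D/Q*)S equals holding cost (Q*/2)H, each = √(DSH/2).
Minimum total = √(2DSH) = √(2 × 2,310 × 412 × 25.1) ≈ 6912.043.

TC* ≈ $6,912.04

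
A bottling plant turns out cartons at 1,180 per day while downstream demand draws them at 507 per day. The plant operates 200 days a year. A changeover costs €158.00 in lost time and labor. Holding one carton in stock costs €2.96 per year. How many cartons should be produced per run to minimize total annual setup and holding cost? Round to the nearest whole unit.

Annual demand D = 507 × 200 = 101,400.
Production build-up factor (1 − d/p) = 1 − 507/1,180 = 0.5703.
Q* = √(2DS / (H(1 − d/p))) = √(2 × 101,400 × 158 / (2.96 × 0.5703)).
= √(32,042,400 / 1.6882) ≈ 4356.625.

Q* ≈ 4,357 cartons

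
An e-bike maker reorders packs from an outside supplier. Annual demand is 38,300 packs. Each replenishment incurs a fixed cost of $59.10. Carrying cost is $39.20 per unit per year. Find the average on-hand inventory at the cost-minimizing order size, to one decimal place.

Average inventory ≈ 169.9 packs

The optimal lot size = √(2DS/H) = √(2 × 38,300 × 59.1 / 39.2) ≈ 339.83.
Average inventory = Q*/2 ≈ 339.83 / 2 = 169.916.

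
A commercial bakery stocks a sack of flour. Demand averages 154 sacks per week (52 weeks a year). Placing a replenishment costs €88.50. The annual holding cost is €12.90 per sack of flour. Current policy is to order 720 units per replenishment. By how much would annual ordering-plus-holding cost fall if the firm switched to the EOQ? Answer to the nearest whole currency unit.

Annual demand D = 154 × 52 = 8,008.
EOQ = √(2DS/H) = √(2 × 8,008 × 88.5 / 12.9) ≈ 331.48.
Cost at Q* = (D/Q*)S + (Q*/2)H = √(2DSH) ≈ €4,276.06.
Cost at Q = 720: (8,008/720)×88.5 + (720/2)×12.9 = €984.32 + €4,644.00 = €5,628.32.
Excess = €5,628.32 − €4,276.06 = €1,352.26.

Extra cost ≈ €1,352 per year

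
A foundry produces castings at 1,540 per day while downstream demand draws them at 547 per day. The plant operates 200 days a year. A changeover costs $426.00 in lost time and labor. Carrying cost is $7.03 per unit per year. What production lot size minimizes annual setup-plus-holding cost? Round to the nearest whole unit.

Annual demand D = 547 × 200 = 109,400.
Production build-up factor (1 − d/p) = 1 − 547/1,540 = 0.6448.
Q* = √(2DS / (H(1 − d/p))) = √(2 × 109,400 × 426 / (7.03 × 0.6448)).
= √(93,208,800 / 4.533) ≈ 4534.574.

Q* ≈ 4,535 castings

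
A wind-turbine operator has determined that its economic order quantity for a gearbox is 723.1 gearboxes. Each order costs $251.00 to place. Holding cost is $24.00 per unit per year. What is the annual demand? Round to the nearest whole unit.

D ≈ 24,998 gearboxes per year

The basic EOQ model gives Q* = √(2DS/H); rearrange for the unknown.
From Q* = √(2DS/H): D = Q*²H / (2S) = 723.1² × 24 / (2 × 251) = 24997.942.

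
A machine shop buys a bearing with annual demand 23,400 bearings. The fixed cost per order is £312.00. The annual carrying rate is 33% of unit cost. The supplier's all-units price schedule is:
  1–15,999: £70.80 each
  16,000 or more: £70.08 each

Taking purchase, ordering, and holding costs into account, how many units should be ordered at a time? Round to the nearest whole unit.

Q* ≈ 791 bearings

Holding cost per unit per year at price C is H = 0.33·C.
Evaluate total cost at each tier's feasible EOQ or, if the EOQ is below the tier, at the tier's minimum quantity.
EOQ at £70.80 = 790.5 (feasible in tier 1): TC = 23,400×£70.80 + (23,400/790.5)×312 + (790.5/2)×0.33×£70.80 = £1,675,190.29.
EOQ at £70.08 = 794.6 < 16000, so use break Q=16000: TC = 23,400×£70.08 + (23,400/16000.0)×312 + (16000.0/2)×0.33×£70.08 = £1,825,339.50.
Lowest total cost is £1,675,190.29 at Q = 790.5.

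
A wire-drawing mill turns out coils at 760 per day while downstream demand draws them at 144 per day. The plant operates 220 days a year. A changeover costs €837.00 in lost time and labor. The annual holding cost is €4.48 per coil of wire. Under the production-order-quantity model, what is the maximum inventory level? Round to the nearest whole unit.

Annual demand D = 144 × 220 = 31,680.
Production build-up factor (1 − d/p) = 1 − 144/760 = 0.8105.
Q* = √(2DS / (H(1 − d/p))) = √(2 × 31,680 × 837 / (4.48 × 0.8105)).
= √(53,032,320 / 3.6312) ≈ 3821.622.
Maximum inventory = Q*(1 − d/p) = 3821.622 × 0.8105 ≈ 3097.525.

I_max ≈ 3,098 coils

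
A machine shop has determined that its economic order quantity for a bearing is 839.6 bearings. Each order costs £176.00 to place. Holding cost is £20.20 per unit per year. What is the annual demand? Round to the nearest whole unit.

D ≈ 40,453 bearings per year

Squaring Q* = √(2DS/H) gives Q*² = 2DS/H.
From Q* = √(2DS/H): D = Q*²H / (2S) = 839.6² × 20.2 / (2 × 176) = 40453.264.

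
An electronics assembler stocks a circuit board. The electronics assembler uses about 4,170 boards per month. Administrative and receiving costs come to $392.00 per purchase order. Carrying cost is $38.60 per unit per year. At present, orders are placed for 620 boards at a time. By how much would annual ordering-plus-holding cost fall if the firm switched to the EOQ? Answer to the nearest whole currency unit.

Extra cost ≈ $4,690 per year

Annual demand D = 4,170 × 12 = 50,040.
EOQ = √(2DS/H) = √(2 × 50,040 × 392 / 38.6) ≈ 1008.15.
Cost at Q* = (D/Q*)S + (Q*/2)H = √(2DSH) ≈ $38,914.40.
Cost at Q = 620: (50,040/620)×392 + (620/2)×38.6 = $31,638.19 + $11,966.00 = $43,604.19.
Excess = $43,604.19 − $38,914.40 = $4,689.79.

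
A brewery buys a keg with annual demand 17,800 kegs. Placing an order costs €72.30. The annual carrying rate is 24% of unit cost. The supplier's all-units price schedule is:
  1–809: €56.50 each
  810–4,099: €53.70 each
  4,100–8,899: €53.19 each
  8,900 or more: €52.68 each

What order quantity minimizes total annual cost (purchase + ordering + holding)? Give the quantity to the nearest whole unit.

Q* ≈ 810 kegs

Holding cost per unit per year at price C is H = 0.24·C.
Candidates are each tier's EOQ (if it falls in that tier) and each price-break quantity.
EOQ at €56.50 = 435.7 (feasible in tier 1): TC = 17,800×€56.50 + (17,800/435.7)×72.3 + (435.7/2)×0.24×€56.50 = €1,011,607.78.
EOQ at €53.70 = 446.9 < 810, so use break Q=810: TC = 17,800×€53.70 + (17,800/810.0)×72.3 + (810.0/2)×0.24×€53.70 = €962,668.45.
EOQ at €53.19 = 449.0 < 4100, so use break Q=4100: TC = 17,800×€53.19 + (17,800/4100.0)×72.3 + (4100.0/2)×0.24×€53.19 = €973,265.37.
EOQ at €52.68 = 451.2 < 8900, so use break Q=8900: TC = 17,800×€52.68 + (17,800/8900.0)×72.3 + (8900.0/2)×0.24×€52.68 = €994,110.84.
Lowest total cost is €962,668.45 at Q = 810.0.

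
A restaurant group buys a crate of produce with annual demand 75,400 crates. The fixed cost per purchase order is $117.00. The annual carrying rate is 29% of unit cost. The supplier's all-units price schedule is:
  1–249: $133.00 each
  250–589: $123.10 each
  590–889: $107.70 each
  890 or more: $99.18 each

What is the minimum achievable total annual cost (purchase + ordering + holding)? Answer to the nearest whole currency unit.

TC* ≈ $7,500,883

Holding cost per unit per year at price C is H = 0.29·C.
For each price level, check whether its EOQ is feasible; otherwise the best quantity at that price is the breakpoint.
Tier 1 ($133.00): EOQ = 676.3 exceeds tier's upper bound 249, so this tier is dominated.
Tier 2 ($123.10): EOQ = 703.0 exceeds tier's upper bound 589, so this tier is dominated.
EOQ at $107.70 = 751.6 (feasible in tier 3): TC = 75,400×$107.70 + (75,400/751.6)×117 + (751.6/2)×0.29×$107.70 = $8,144,054.72.
EOQ at $99.18 = 783.2 < 890, so use break Q=890: TC = 75,400×$99.18 + (75,400/890.0)×117 + (890.0/2)×0.29×$99.18 = $7,500,883.31.
Lowest total cost among the candidates is at Q = 890.0.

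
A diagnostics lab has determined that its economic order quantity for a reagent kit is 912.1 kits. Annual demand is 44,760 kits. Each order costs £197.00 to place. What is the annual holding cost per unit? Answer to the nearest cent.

H ≈ £21.20

Invert the EOQ relation Q*² = 2DS/H.
From Q* = √(2DS/H): H = 2DS / Q*² = 2 × 44,760 × 197 / 912.1² = 21.1983.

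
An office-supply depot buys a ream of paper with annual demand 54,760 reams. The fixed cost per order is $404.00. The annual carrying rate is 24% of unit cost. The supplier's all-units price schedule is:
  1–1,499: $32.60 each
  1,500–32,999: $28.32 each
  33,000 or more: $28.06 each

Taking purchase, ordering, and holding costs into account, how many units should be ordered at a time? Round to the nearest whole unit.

Holding cost per unit per year at price C is H = 0.24·C.
Evaluate total cost at each tier's feasible EOQ or, if the EOQ is below the tier, at the tier's minimum quantity.
Tier 1 ($32.60): EOQ = 2378.1 exceeds tier's upper bound 1499, so this tier is dominated.
EOQ at $28.32 = 2551.4 (feasible in tier 2): TC = 54,760×$28.32 + (54,760/2551.4)×404 + (2551.4/2)×0.24×$28.32 = $1,568,144.82.
EOQ at $28.06 = 2563.2 < 33000, so use break Q=33000: TC = 54,760×$28.06 + (54,760/33000.0)×404 + (33000.0/2)×0.24×$28.06 = $1,648,353.60.
Lowest total cost is $1,568,144.82 at Q = 2551.4.

Q* ≈ 2,551 reams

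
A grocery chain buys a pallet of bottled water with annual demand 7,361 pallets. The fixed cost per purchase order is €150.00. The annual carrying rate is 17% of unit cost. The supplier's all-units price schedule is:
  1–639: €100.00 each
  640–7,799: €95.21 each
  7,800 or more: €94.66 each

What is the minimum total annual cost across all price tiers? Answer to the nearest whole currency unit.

Holding cost per unit per year at price C is H = 0.17·C.
Evaluate total cost at each tier's feasible EOQ or, if the EOQ is below the tier, at the tier's minimum quantity.
EOQ at €100.00 = 360.4 (feasible in tier 1): TC = 7,361×€100.00 + (7,361/360.4)×150 + (360.4/2)×0.17×€100.00 = €742,227.08.
EOQ at €95.21 = 369.4 < 640, so use break Q=640: TC = 7,361×€95.21 + (7,361/640.0)×150 + (640.0/2)×0.17×€95.21 = €707,745.47.
EOQ at €94.66 = 370.4 < 7800, so use break Q=7800: TC = 7,361×€94.66 + (7,361/7800.0)×150 + (7800.0/2)×0.17×€94.66 = €759,693.40.
Lowest total cost among the candidates is at Q = 640.0.

TC* ≈ €707,745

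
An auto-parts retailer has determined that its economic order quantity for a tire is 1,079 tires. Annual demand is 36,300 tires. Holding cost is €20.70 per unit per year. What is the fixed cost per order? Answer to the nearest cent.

S ≈ €331.95

Invert the EOQ relation Q*² = 2DS/H.
From Q* = √(2DS/H): S = Q*²H / (2D) = 1,079² × 20.7 / (2 × 36,300) = 331.9530.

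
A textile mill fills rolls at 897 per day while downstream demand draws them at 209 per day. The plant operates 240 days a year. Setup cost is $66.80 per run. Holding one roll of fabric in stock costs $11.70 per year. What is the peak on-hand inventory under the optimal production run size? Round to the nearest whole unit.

Annual demand D = 209 × 240 = 50,160.
Production build-up factor (1 − d/p) = 1 − 209/897 = 0.7670.
Q* = √(2DS / (H(1 − d/p))) = √(2 × 50,160 × 66.8 / (11.7 × 0.7670)).
= √(6,701,376 / 8.9739) ≈ 864.154.
Maximum inventory = Q*(1 − d/p) = 864.154 × 0.7670 ≈ 662.807.

I_max ≈ 663 rolls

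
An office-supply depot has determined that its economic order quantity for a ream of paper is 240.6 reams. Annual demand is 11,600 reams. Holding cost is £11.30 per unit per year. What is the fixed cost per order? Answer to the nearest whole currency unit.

Squaring Q* = √(2DS/H) gives Q*² = 2DS/H.
From Q* = √(2DS/H): S = Q*²H / (2D) = 240.6² × 11.3 / (2 × 11,600) = 28.1956.

S ≈ £28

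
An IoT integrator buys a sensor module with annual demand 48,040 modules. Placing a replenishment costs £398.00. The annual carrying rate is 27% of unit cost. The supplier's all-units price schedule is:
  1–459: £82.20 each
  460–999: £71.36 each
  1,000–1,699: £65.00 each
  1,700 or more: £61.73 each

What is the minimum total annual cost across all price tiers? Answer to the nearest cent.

TC* ≈ £2,990,923.25

Holding cost per unit per year at price C is H = 0.27·C.
Candidates are each tier's EOQ (if it falls in that tier) and each price-break quantity.
Tier 1 (£82.20): EOQ = 1312.6 exceeds tier's upper bound 459, so this tier is dominated.
Tier 2 (£71.36): EOQ = 1408.8 exceeds tier's upper bound 999, so this tier is dominated.
EOQ at £65.00 = 1476.1 (feasible in tier 3): TC = 48,040×£65.00 + (48,040/1476.1)×398 + (1476.1/2)×0.27×£65.00 = £3,148,505.78.
EOQ at £61.73 = 1514.7 < 1700, so use break Q=1700: TC = 48,040×£61.73 + (48,040/1700.0)×398 + (1700.0/2)×0.27×£61.73 = £2,990,923.25.
Lowest total cost among the candidates is at Q = 1700.0.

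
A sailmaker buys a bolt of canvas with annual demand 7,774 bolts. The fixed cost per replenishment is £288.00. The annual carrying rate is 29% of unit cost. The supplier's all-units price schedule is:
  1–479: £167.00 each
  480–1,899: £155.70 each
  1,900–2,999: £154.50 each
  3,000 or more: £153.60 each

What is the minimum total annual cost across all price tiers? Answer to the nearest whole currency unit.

TC* ≈ £1,225,913

Holding cost per unit per year at price C is H = 0.29·C.
Evaluate total cost at each tier's feasible EOQ or, if the EOQ is below the tier, at the tier's minimum quantity.
EOQ at £167.00 = 304.1 (feasible in tier 1): TC = 7,774×£167.00 + (7,774/304.1)×288 + (304.1/2)×0.29×£167.00 = £1,312,984.20.
EOQ at £155.70 = 314.9 < 480, so use break Q=480: TC = 7,774×£155.70 + (7,774/480.0)×288 + (480.0/2)×0.29×£155.70 = £1,225,912.92.
EOQ at £154.50 = 316.1 < 1900, so use break Q=1900: TC = 7,774×£154.50 + (7,774/1900.0)×288 + (1900.0/2)×0.29×£154.50 = £1,244,826.12.
EOQ at £153.60 = 317.1 < 3000, so use break Q=3000: TC = 7,774×£153.60 + (7,774/3000.0)×288 + (3000.0/2)×0.29×£153.60 = £1,261,648.70.
Lowest total cost among the candidates is at Q = 480.0.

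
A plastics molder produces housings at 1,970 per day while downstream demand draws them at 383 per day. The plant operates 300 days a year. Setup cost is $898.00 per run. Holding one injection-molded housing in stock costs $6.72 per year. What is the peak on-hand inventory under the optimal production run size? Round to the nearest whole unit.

Annual demand D = 383 × 300 = 114,900.
Production build-up factor (1 − d/p) = 1 − 383/1,970 = 0.8056.
Q* = √(2DS / (H(1 − d/p))) = √(2 × 114,900 × 898 / (6.72 × 0.8056)).
= √(206,360,400 / 5.4135) ≈ 6174.093.
Maximum inventory = Q*(1 − d/p) = 6174.093 × 0.8056 ≈ 4973.749.

I_max ≈ 4,974 housings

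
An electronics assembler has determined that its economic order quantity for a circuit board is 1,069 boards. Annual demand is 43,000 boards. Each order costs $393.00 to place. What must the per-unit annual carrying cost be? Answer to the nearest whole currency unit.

Invert the EOQ relation Q*² = 2DS/H.
From Q* = √(2DS/H): H = 2DS / Q*² = 2 × 43,000 × 393 / 1,069² = 29.5757.

H ≈ $30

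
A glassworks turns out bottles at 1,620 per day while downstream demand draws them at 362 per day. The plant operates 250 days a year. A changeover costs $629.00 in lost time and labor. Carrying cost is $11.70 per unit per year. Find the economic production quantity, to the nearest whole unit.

Annual demand D = 362 × 250 = 90,500.
Production build-up factor (1 − d/p) = 1 − 362/1,620 = 0.7765.
Q* = √(2DS / (H(1 − d/p))) = √(2 × 90,500 × 629 / (11.7 × 0.7765)).
= √(113,849,000 / 9.0856) ≈ 3539.883.

Q* ≈ 3,540 bottles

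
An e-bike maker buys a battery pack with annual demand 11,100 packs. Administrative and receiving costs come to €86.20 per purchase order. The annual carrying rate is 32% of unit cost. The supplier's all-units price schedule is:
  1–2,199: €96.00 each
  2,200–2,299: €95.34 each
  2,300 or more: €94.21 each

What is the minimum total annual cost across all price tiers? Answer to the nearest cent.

TC* ≈ €1,073,267.27

Holding cost per unit per year at price C is H = 0.32·C.
For each price level, check whether its EOQ is feasible; otherwise the best quantity at that price is the breakpoint.
EOQ at €96.00 = 249.6 (feasible in tier 1): TC = 11,100×€96.00 + (11,100/249.6)×86.2 + (249.6/2)×0.32×€96.00 = €1,073,267.27.
EOQ at €95.34 = 250.4 < 2200, so use break Q=2200: TC = 11,100×€95.34 + (11,100/2200.0)×86.2 + (2200.0/2)×0.32×€95.34 = €1,092,268.60.
EOQ at €94.21 = 251.9 < 2300, so use break Q=2300: TC = 11,100×€94.21 + (11,100/2300.0)×86.2 + (2300.0/2)×0.32×€94.21 = €1,080,816.29.
Lowest total cost among the candidates is at Q = 249.6.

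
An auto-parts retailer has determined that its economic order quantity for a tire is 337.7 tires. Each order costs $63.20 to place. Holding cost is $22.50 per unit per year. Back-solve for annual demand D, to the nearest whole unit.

Squaring Q* = √(2DS/H) gives Q*² = 2DS/H.
From Q* = √(2DS/H): D = Q*²H / (2S) = 337.7² × 22.5 / (2 × 63.2) = 20300.071.

D ≈ 20,300 tires per year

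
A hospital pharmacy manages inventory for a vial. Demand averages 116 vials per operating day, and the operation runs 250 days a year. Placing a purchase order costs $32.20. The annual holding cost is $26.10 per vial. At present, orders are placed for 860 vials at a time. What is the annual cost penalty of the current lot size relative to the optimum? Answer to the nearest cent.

Annual demand D = 116 × 250 = 29,000.
EOQ = √(2DS/H) = √(2 × 29,000 × 32.2 / 26.1) ≈ 267.50.
Cost at Q* = (D/Q*)S + (Q*/2)H = √(2DSH) ≈ $6,981.72.
Cost at Q = 860: (29,000/860)×32.2 + (860/2)×26.1 = $1,085.81 + $11,223.00 = $12,308.81.
Excess = $12,308.81 − $6,981.72 = $5,327.10.

Extra cost ≈ $5,327.10 per year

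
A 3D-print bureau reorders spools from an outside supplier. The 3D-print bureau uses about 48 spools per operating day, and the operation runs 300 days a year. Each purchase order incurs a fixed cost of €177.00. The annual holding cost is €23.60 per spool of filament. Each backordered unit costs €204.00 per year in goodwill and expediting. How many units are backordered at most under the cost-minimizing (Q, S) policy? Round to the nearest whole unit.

S* ≈ 51 spools

Annual demand D = 48 × 300 = 14,400.
With planned backorders, Q* = √(2DS/H) · √((H+B)/B).
√(2DS/H) = √(2 × 14,400 × 177 / 23.6) = 464.758.
√((H+B)/B) = √((23.6+204)/204) = 1.0563.
Q* ≈ 490.906.
S* = Q* · H/(H+B) = 490.906 × 23.6/227.6 ≈ 50.902.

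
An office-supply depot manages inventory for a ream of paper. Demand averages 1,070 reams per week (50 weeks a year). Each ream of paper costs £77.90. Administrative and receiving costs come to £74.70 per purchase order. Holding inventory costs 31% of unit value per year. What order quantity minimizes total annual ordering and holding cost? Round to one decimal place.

Q* ≈ 575.3 reams

Annual demand D = 1,070 × 50 = 53,500.
Holding cost H = 0.31 × £77.90 = £24.1490 per unit per year.
EOQ = √(2DS / H) = √(2 × 53,500 × 74.7 / 24.149).
= √(7,992,900 / 24.149) = √330,982.6494 ≈ 575.311.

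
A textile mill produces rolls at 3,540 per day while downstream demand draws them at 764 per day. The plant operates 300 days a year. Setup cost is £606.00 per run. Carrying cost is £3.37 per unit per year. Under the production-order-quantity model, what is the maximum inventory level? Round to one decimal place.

Annual demand D = 764 × 300 = 229,200.
Production build-up factor (1 − d/p) = 1 − 764/3,540 = 0.7842.
Q* = √(2DS / (H(1 − d/p))) = √(2 × 229,200 × 606 / (3.37 × 0.7842)).
= √(277,790,400 / 2.6427) ≈ 10252.637.
Maximum inventory = Q*(1 − d/p) = 10252.637 × 0.7842 ≈ 8039.921.

I_max ≈ 8,039.9 rolls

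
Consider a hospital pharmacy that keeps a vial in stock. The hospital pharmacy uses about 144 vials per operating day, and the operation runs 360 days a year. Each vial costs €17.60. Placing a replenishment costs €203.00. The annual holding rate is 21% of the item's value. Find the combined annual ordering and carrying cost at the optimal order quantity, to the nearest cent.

TC* ≈ €8,819.86

Annual demand D = 144 × 360 = 51,840.
Holding cost H = 0.21 × €17.60 = €3.6960 per unit per year.
The optimal lot size = √(2DS/H) = √(2 × 51,840 × 203 / 3.696) ≈ 2386.32.
At the optimum the two cost components are equal, so total cost = 2·(Q*/2)H = Q*·H.
Minimum total = √(2DSH) = √(2 × 51,840 × 203 × 3.696) ≈ 8819.856.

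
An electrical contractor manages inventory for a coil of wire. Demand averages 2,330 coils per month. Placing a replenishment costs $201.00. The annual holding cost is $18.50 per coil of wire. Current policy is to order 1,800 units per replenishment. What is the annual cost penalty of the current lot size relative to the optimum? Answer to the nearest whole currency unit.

Extra cost ≈ $5,352 per year

Annual demand D = 2,330 × 12 = 27,960.
EOQ = √(2DS/H) = √(2 × 27,960 × 201 / 18.5) ≈ 779.46.
Cost at Q* = (D/Q*)S + (Q*/2)H = √(2DSH) ≈ $14,420.07.
Cost at Q = 1,800: (27,960/1,800)×201 + (1,800/2)×18.5 = $3,122.20 + $16,650.00 = $19,772.20.
Excess = $19,772.20 − $14,420.07 = $5,352.13.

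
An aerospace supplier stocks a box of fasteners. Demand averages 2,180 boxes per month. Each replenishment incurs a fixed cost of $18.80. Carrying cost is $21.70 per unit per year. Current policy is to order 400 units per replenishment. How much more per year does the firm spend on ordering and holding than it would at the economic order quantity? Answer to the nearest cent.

Annual demand D = 2,180 × 12 = 26,160.
EOQ = √(2DS/H) = √(2 × 26,160 × 18.8 / 21.7) ≈ 212.90.
Cost at Q* = (D/Q*)S + (Q*/2)H = √(2DSH) ≈ $4,620.01.
Cost at Q = 400: (26,160/400)×18.8 + (400/2)×21.7 = $1,229.52 + $4,340.00 = $5,569.52.
Excess = $5,569.52 − $4,620.01 = $949.51.

Extra cost ≈ $949.51 per year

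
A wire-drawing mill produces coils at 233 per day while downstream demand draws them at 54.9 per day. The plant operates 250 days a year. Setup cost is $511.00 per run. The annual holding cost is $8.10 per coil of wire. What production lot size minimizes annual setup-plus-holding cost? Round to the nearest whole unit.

Q* ≈ 1,505 coils

Annual demand D = 54.9 × 250 = 13,725.
Production build-up factor (1 − d/p) = 1 − 54.9/233 = 0.7644.
Q* = √(2DS / (H(1 − d/p))) = √(2 × 13,725 × 511 / (8.1 × 0.7644)).
= √(14,026,950 / 6.1915) ≈ 1505.168.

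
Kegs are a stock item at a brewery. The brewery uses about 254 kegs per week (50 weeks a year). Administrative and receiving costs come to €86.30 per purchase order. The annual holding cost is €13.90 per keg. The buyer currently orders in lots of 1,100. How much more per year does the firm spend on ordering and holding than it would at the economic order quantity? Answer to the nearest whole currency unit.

Annual demand D = 254 × 50 = 12,700.
EOQ = √(2DS/H) = √(2 × 12,700 × 86.3 / 13.9) ≈ 397.11.
Cost at Q* = (D/Q*)S + (Q*/2)H = √(2DSH) ≈ €5,519.88.
Cost at Q = 1,100: (12,700/1,100)×86.3 + (1,100/2)×13.9 = €996.37 + €7,645.00 = €8,641.37.
Excess = €8,641.37 − €5,519.88 = €3,121.49.

Extra cost ≈ €3,121 per year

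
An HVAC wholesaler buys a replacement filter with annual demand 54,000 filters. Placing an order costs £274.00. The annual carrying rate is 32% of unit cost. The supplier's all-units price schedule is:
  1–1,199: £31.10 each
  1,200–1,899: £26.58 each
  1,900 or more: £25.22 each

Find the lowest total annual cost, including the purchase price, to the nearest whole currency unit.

TC* ≈ £1,377,334

Holding cost per unit per year at price C is H = 0.32·C.
Candidates are each tier's EOQ (if it falls in that tier) and each price-break quantity.
Tier 1 (£31.10): EOQ = 1724.4 exceeds tier's upper bound 1199, so this tier is dominated.
EOQ at £26.58 = 1865.2 (feasible in tier 2): TC = 54,000×£26.58 + (54,000/1865.2)×274 + (1865.2/2)×0.32×£26.58 = £1,451,184.98.
EOQ at £25.22 = 1914.9 (feasible in tier 3): TC = 54,000×£25.22 + (54,000/1914.9)×274 + (1914.9/2)×0.32×£25.22 = £1,377,333.78.
Lowest total cost among the candidates is at Q = 1914.9.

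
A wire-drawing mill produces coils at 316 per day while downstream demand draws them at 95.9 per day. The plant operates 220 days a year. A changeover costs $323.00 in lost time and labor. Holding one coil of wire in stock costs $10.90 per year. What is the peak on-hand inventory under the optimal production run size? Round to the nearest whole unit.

Annual demand D = 95.9 × 220 = 21,098.
Production build-up factor (1 − d/p) = 1 − 95.9/316 = 0.6965.
Q* = √(2DS / (H(1 − d/p))) = √(2 × 21,098 × 323 / (10.9 × 0.6965)).
= √(13,629,308 / 7.5921) ≈ 1339.853.
Maximum inventory = Q*(1 − d/p) = 1339.853 × 0.6965 ≈ 933.233.

I_max ≈ 933 coils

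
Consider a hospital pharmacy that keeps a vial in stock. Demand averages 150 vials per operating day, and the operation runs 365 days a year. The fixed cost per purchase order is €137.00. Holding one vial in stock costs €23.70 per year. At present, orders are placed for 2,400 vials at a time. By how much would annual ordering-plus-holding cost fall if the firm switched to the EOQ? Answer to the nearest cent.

Annual demand D = 150 × 365 = 54,750.
EOQ = √(2DS/H) = √(2 × 54,750 × 137 / 23.7) ≈ 795.60.
Cost at Q* = (D/Q*)S + (Q*/2)H = √(2DSH) ≈ €18,855.65.
Cost at Q = 2,400: (54,750/2,400)×137 + (2,400/2)×23.7 = €3,125.31 + €28,440.00 = €31,565.31.
Excess = €31,565.31 − €18,855.65 = €12,709.66.

Extra cost ≈ €12,709.66 per year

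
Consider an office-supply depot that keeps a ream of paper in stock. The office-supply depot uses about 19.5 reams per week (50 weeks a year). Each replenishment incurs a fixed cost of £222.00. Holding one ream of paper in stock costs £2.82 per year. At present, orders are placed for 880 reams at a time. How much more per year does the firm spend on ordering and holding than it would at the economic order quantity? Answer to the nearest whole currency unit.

Extra cost ≈ £382 per year

Annual demand D = 19.5 × 50 = 975.
EOQ = √(2DS/H) = √(2 × 975 × 222 / 2.82) ≈ 391.80.
Cost at Q* = (D/Q*)S + (Q*/2)H = √(2DSH) ≈ £1,104.89.
Cost at Q = 880: (975/880)×222 + (880/2)×2.82 = £245.97 + £1,240.80 = £1,486.77.
Excess = £1,486.77 − £1,104.89 = £381.88.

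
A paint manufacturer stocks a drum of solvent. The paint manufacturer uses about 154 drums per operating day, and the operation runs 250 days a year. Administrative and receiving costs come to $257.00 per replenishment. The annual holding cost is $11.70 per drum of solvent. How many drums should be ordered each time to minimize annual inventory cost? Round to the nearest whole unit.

Annual demand D = 154 × 250 = 38,500.
EOQ = √(2DS / H) = √(2 × 38,500 × 257 / 11.7).
= √(19,789,000 / 11.7) = √1,691,367.5214 ≈ 1300.526.

Q* ≈ 1,301 drums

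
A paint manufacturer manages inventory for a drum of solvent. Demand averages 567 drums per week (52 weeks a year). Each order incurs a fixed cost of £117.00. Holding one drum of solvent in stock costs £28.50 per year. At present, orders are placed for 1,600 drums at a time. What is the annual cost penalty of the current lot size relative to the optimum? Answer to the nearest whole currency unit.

Annual demand D = 567 × 52 = 29,484.
EOQ = √(2DS/H) = √(2 × 29,484 × 117 / 28.5) ≈ 492.02.
Cost at Q* = (D/Q*)S + (Q*/2)H = √(2DSH) ≈ £14,022.44.
Cost at Q = 1,600: (29,484/1,600)×117 + (1,600/2)×28.5 = £2,156.02 + £22,800.00 = £24,956.02.
Excess = £24,956.02 − £14,022.44 = £10,933.58.

Extra cost ≈ £10,934 per year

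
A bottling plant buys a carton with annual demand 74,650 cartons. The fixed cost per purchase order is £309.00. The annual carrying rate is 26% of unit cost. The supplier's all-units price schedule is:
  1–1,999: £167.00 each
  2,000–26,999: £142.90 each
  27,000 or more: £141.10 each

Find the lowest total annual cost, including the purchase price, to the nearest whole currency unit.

Holding cost per unit per year at price C is H = 0.26·C.
For each price level, check whether its EOQ is feasible; otherwise the best quantity at that price is the breakpoint.
EOQ at £167.00 = 1030.8 (feasible in tier 1): TC = 74,650×£167.00 + (74,650/1030.8)×309 + (1030.8/2)×0.26×£167.00 = £12,511,306.29.
EOQ at £142.90 = 1114.3 < 2000, so use break Q=2000: TC = 74,650×£142.90 + (74,650/2000.0)×309 + (2000.0/2)×0.26×£142.90 = £10,716,172.43.
EOQ at £141.10 = 1121.4 < 27000, so use break Q=27000: TC = 74,650×£141.10 + (74,650/27000.0)×309 + (27000.0/2)×0.26×£141.10 = £11,029,230.33.
Lowest total cost among the candidates is at Q = 2000.0.

TC* ≈ £10,716,172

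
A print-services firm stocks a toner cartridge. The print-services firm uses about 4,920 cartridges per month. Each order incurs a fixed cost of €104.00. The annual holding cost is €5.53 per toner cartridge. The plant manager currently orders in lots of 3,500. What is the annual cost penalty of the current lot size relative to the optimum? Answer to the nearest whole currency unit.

Annual demand D = 4,920 × 12 = 59,040.
EOQ = √(2DS/H) = √(2 × 59,040 × 104 / 5.53) ≈ 1490.19.
Cost at Q* = (D/Q*)S + (Q*/2)H = √(2DSH) ≈ €8,240.76.
Cost at Q = 3,500: (59,040/3,500)×104 + (3,500/2)×5.53 = €1,754.33 + €9,677.50 = €11,431.83.
Excess = €11,431.83 − €8,240.76 = €3,191.07.

Extra cost ≈ €3,191 per year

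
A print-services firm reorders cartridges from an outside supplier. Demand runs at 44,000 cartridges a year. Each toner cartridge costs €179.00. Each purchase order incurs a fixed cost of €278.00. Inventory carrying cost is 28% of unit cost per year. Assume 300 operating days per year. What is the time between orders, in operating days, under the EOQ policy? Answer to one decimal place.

Holding cost H = 0.28 × €179.00 = €50.1200 per unit per year.
EOQ = √(2DS/H) = √(2 × 44,000 × 278 / 50.12) ≈ 698.65.
Cycle time = Q*/D × 300 = 698.65 / 44,000 × 300 ≈ 4.764 days.

T ≈ 4.8 days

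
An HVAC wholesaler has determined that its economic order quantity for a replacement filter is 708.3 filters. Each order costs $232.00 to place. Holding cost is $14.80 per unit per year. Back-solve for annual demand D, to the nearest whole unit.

Squaring Q* = √(2DS/H) gives Q*² = 2DS/H.
From Q* = √(2DS/H): D = Q*²H / (2S) = 708.3² × 14.8 / (2 × 232) = 16002.146.

D ≈ 16,002 filters per year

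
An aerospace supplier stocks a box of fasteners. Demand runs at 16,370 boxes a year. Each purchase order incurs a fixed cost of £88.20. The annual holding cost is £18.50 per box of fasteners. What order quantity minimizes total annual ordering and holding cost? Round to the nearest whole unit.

EOQ = √(2DS / H) = √(2 × 16,370 × 88.2 / 18.5).
= √(2,887,668 / 18.5) = √156,090.1622 ≈ 395.082.

Q* ≈ 395 boxes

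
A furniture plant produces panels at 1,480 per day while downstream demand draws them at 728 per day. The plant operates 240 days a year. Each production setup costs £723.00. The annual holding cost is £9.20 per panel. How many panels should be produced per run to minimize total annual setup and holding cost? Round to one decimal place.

Q* ≈ 7,351.6 panels

Annual demand D = 728 × 240 = 174,720.
Production build-up factor (1 − d/p) = 1 − 728/1,480 = 0.5081.
Q* = √(2DS / (H(1 − d/p))) = √(2 × 174,720 × 723 / (9.2 × 0.5081)).
= √(252,645,120 / 4.6746) ≈ 7351.627.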